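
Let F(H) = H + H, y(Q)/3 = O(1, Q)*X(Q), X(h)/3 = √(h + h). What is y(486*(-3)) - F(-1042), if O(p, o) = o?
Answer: 2084 - 708588*I ≈ 2084.0 - 7.0859e+5*I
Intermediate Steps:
X(h) = 3*√2*√h (X(h) = 3*√(h + h) = 3*√(2*h) = 3*(√2*√h) = 3*√2*√h)
y(Q) = 9*√2*Q^(3/2) (y(Q) = 3*(Q*(3*√2*√Q)) = 3*(3*√2*Q^(3/2)) = 9*√2*Q^(3/2))
F(H) = 2*H
y(486*(-3)) - F(-1042) = 9*√2*(486*(-3))^(3/2) - 2*(-1042) = 9*√2*(-1458)^(3/2) - 1*(-2084) = 9*√2*(-39366*I*√2) + 2084 = -708588*I + 2084 = 2084 - 708588*I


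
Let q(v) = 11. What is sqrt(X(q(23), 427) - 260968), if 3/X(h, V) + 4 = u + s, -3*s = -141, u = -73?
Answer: I*sqrt(26096810)/10 ≈ 510.85*I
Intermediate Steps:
s = 47 (s = -1/3*(-141) = 47)
X(h, V) = -1/10 (X(h, V) = 3/(-4 + (-73 + 47)) = 3/(-4 - 26) = 3/(-30) = 3*(-1/30) = -1/10)
sqrt(X(q(23), 427) - 260968) = sqrt(-1/10 - 260968) = sqrt(-2609681/10) = I*sqrt(26096810)/10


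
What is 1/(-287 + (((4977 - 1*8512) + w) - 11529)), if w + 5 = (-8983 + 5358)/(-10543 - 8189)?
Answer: -18732/287644967 ≈ -6.5122e-5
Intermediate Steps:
w = -90035/18732 (w = -5 + (-8983 + 5358)/(-10543 - 8189) = -5 - 3625/(-18732) = -5 - 3625*(-1/18732) = -5 + 3625/18732 = -90035/18732 ≈ -4.8065)
1/(-287 + (((4977 - 1*8512) + w) - 11529)) = 1/(-287 + (((4977 - 1*8512) - 90035/18732) - 11529)) = 1/(-287 + (((4977 - 8512) - 90035/18732) - 11529)) = 1/(-287 + ((-3535 - 90035/18732) - 11529)) = 1/(-287 + (-66307655/18732 - 11529)) = 1/(-287 - 282268883/18732) = 1/(-287644967/18732) = -18732/287644967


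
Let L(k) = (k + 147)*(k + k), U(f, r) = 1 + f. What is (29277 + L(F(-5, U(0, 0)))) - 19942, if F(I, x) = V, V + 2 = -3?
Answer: 7915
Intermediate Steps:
V = -5 (V = -2 - 3 = -5)
F(I, x) = -5
L(k) = 2*k*(147 + k) (L(k) = (147 + k)*(2*k) = 2*k*(147 + k))
(29277 + L(F(-5, U(0, 0)))) - 19942 = (29277 + 2*(-5)*(147 - 5)) - 19942 = (29277 + 2*(-5)*142) - 19942 = (29277 - 1420) - 19942 = 27857 - 19942 = 7915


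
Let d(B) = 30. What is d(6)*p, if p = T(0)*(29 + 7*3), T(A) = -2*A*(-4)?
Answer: 0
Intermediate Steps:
T(A) = 8*A
p = 0 (p = (8*0)*(29 + 7*3) = 0*(29 + 21) = 0*50 = 0)
d(6)*p = 30*0 = 0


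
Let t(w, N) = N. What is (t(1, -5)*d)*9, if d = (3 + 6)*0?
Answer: 0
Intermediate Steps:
d = 0 (d = 9*0 = 0)
(t(1, -5)*d)*9 = -5*0*9 = 0*9 = 0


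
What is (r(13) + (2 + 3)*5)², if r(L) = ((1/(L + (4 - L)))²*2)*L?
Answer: 45369/64 ≈ 708.89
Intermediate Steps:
r(L) = L/8 (r(L) = ((1/4)²*2)*L = ((¼)²*2)*L = ((1/16)*2)*L = L/8)
(r(13) + (2 + 3)*5)² = ((⅛)*13 + (2 + 3)*5)² = (13/8 + 5*5)² = (13/8 + 25)² = (213/8)² = 45369/64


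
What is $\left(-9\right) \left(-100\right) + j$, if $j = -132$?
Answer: $768$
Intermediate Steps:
$\left(-9\right) \left(-100\right) + j = \left(-9\right) \left(-100\right) - 132 = 900 - 132 = 768$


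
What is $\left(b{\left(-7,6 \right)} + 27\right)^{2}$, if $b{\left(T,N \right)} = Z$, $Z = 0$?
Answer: $729$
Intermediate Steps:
$b{\left(T,N \right)} = 0$
$\left(b{\left(-7,6 \right)} + 27\right)^{2} = \left(0 + 27\right)^{2} = 27^{2} = 729$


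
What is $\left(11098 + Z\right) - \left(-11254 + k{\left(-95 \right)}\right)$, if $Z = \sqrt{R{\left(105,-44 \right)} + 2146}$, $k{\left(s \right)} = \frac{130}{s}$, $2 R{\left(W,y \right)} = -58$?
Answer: $\frac{424714}{19} + \sqrt{2117} \approx 22399.0$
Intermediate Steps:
$R{\left(W,y \right)} = -29$ ($R{\left(W,y \right)} = \frac{1}{2} \left(-58\right) = -29$)
$Z = \sqrt{2117}$ ($Z = \sqrt{-29 + 2146} = \sqrt{2117} \approx 46.011$)
$\left(11098 + Z\right) - \left(-11254 + k{\left(-95 \right)}\right) = \left(11098 + \sqrt{2117}\right) + \left(11254 - \frac{130}{-95}\right) = \left(11098 + \sqrt{2117}\right) + \left(11254 - 130 \left(- \frac{1}{95}\right)\right) = \left(11098 + \sqrt{2117}\right) + \left(11254 - - \frac{26}{19}\right) = \left(11098 + \sqrt{2117}\right) + \left(11254 + \frac{26}{19}\right) = \left(11098 + \sqrt{2117}\right) + \frac{213852}{19} = \frac{424714}{19} + \sqrt{2117}$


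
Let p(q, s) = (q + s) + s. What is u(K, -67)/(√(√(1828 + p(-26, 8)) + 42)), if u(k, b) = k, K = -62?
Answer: -62*√3/(3*√(14 + √202)) ≈ -6.7392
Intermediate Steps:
p(q, s) = q + 2*s
u(K, -67)/(√(√(1828 + p(-26, 8)) + 42)) = -62/√(√(1828 + (-26 + 2*8)) + 42) = -62/√(√(1828 + (-26 + 16)) + 42) = -62/√(√(1828 - 10) + 42) = -62/√(√1818 + 42) = -62/√(3*√202 + 42) = -62/√(42 + 3*√202)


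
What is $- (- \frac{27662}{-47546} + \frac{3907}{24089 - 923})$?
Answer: $- \frac{413290057}{550725318} \approx -0.75045$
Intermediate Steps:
$- (- \frac{27662}{-47546} + \frac{3907}{24089 - 923}) = - (\left(-27662\right) \left(- \frac{1}{47546}\right) + \frac{3907}{24089 - 923}) = - (\frac{13831}{23773} + \frac{3907}{23166}) = \left(-1\right) \frac{413290057}{550725318} = - \frac{413290057}{550725318}$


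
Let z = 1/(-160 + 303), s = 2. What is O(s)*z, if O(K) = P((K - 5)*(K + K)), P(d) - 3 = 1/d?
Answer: 35/1716 ≈ 0.020396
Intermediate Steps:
P(d) = 3 + 1/d
O(K) = 3 + 1/(2*K*(-5 + K)) (O(K) = 3 + 1/((K - 5)*(K + K)) = 3 + 1/((-5 + K)*(2*K)) = 3 + 1/(2*K*(-5 + K)))
z = 1/143 ≈ 0.0069930
O(s)*z = ((½)*(1 + 6*2*(-5 + 2))/(2*(-5 + 2)))*(1/143) = ((½)*(½)*(1 + 6*2*(-3))/(-3))*(1/143) = ((½)*(½)*(-⅓)*(1 - 36))*(1/143) = ((½)*(½)*(-⅓)*(-35))*(1/143) = (35/12)*(1/143) = 35/1716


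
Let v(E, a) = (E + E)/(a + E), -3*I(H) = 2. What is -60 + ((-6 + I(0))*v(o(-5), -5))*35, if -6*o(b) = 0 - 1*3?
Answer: -220/27 ≈ -8.1481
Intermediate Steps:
o(b) = 1/2 (o(b) = -(0 - 1*3)/6 = -(0 - 3)/6 = -1/6*(-3) = 1/2)
I(H) = -2/3 (I(H) = -1/3*2 = -2/3)
v(E, a) = 2*E/(E + a) (v(E, a) = (2*E)/(E + a) = 2*E/(E + a))
-60 + ((-6 + I(0))*v(o(-5), -5))*35 = -60 + ((-6 - 2/3)*(2*(1/2)/(1/2 - 5)))*35 = -60 - 40/(3*2*(-9/2))*35 = -60 - 40*(-2)/(3*2*9)*35 = -60 - 20/3*(-2/9)*35 = -60 + (40/27)*35 = -60 + 1400/27 = -220/27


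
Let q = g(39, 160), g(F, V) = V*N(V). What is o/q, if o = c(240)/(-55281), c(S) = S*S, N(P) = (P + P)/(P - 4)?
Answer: -117/36854 ≈ -0.0031747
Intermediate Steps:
N(P) = 2*P/(-4 + P) (N(P) = (2*P)/(-4 + P) = 2*P/(-4 + P))
g(F, V) = 2*V²/(-4 + V) (g(F, V) = V*(2*V/(-4 + V)) = 2*V²/(-4 + V))
q = 12800/39 (q = 2*160²/(-4 + 160) = 2*25600/156 = 2*25600*(1/156) = 12800/39 ≈ 328.21)
c(S) = S²
o = -19200/18427 (o = 240²/(-55281) = 57600*(-1/55281) = -19200/18427 ≈ -1.0420)
o/q = -19200/(18427*12800/39) = -19200/18427*39/12800 = -117/36854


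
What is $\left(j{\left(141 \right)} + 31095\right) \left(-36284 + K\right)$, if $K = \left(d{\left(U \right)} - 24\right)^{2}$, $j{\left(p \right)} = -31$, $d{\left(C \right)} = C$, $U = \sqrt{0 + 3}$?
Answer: $-1109140120 - 1491072 \sqrt{3} \approx -1.1117 \cdot 10^{9}$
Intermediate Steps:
$U = \sqrt{3} \approx 1.732$
$K = \left(-24 + \sqrt{3}\right)^{2}$ ($K = \left(\sqrt{3} - 24\right)^{2} = \left(-24 + \sqrt{3}\right)^{2} \approx 495.86$)
$\left(j{\left(141 \right)} + 31095\right) \left(-36284 + K\right) = \left(-31 + 31095\right) \left(-36284 + \left(24 - \sqrt{3}\right)^{2}\right) = 31064 \left(-36284 + \left(24 - \sqrt{3}\right)^{2}\right) = -1127126176 + 31064 \left(24 - \sqrt{3}\right)^{2}$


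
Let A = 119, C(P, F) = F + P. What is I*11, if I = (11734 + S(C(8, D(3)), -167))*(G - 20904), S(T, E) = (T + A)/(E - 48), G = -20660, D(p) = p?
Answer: -230675877344/43 ≈ -5.3646e+9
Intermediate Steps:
S(T, E) = (119 + T)/(-48 + E) (S(T, E) = (T + 119)/(E - 48) = (119 + T)/(-48 + E))
I = -20970534304/43 (I = (11734 + (119 + (3 + 8))/(-48 - 167))*(-20660 - 20904) = (11734 + (119 + 11)/(-215))*(-41564) = (11734 - 1/215*130)*(-41564) = (11734 - 26/43)*(-41564) = (504536/43)*(-41564) = -20970534304/43 ≈ -4.8769e+8)
I*11 = -20970534304/43*11 = -230675877344/43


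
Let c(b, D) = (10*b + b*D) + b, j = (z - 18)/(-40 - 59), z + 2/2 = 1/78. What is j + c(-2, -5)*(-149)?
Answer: 13808417/7722 ≈ 1788.2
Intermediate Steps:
z = -77/78 (z = -1 + 1/78 = -77/78 ≈ -0.98718)
j = 1481/7722 (j = (-77/78 - 18)/(-40 - 59) = -1481/78/(-99) = -1481/78*(-1/99) = 1481/7722 ≈ 0.19179)
c(b, D) = 11*b + D*b (c(b, D) = (10*b + D*b) + b = 11*b + D*b)
j + c(-2, -5)*(-149) = 1481/7722 - 2*(11 - 5)*(-149) = 1481/7722 - 2*6*(-149) = 1481/7722 - 12*(-149) = 1481/7722 + 1788 = 13808417/7722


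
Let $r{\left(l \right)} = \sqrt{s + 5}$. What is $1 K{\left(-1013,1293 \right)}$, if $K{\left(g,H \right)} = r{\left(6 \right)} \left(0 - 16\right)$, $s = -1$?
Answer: $-32$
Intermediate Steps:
$r{\left(l \right)} = 2$ ($r{\left(l \right)} = \sqrt{-1 + 5} = \sqrt{4} = 2$)
$K{\left(g,H \right)} = -32$ ($K{\left(g,H \right)} = 2 \left(0 - 16\right) = 2 \left(-16\right) = -32$)
$1 K{\left(-1013,1293 \right)} = 1 \left(-32\right) = -32$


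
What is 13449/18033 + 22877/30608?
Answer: 274729311/183984688 ≈ 1.4932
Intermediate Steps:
13449/18033 + 22877/30608 = 13449*(1/18033) + 22877*(1/30608) = 4483/6011 + 22877/30608 = 274729311/183984688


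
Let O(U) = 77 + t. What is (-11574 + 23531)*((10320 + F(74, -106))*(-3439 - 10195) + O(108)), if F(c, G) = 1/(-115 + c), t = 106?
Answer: -68977505047451/41 ≈ -1.6824e+12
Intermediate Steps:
O(U) = 183 (O(U) = 77 + 106 = 183)
(-11574 + 23531)*((10320 + F(74, -106))*(-3439 - 10195) + O(108)) = (-11574 + 23531)*((10320 + 1/(-115 + 74))*(-3439 - 10195) + 183) = 11957*((10320 + 1/(-41))*(-13634) + 183) = 11957*((10320 - 1/41)*(-13634) + 183) = 11957*((423119/41)*(-13634) + 183) = 11957*(-5768804446/41 + 183) = 11957*(-5768796943/41) = -68977505047451/41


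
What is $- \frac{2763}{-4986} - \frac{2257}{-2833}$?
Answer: $\frac{2120109}{1569482} \approx 1.3508$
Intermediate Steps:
$- \frac{2763}{-4986} - \frac{2257}{-2833} = \left(-2763\right) \left(- \frac{1}{4986}\right) - - \frac{2257}{2833} = \frac{307}{554} + \frac{2257}{2833} = \frac{2120109}{1569482}$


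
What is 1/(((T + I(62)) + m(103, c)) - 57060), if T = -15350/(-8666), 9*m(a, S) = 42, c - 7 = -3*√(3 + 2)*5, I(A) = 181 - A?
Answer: -12999/740092372 ≈ -1.7564e-5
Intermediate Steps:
c = 7 - 15*√5 (c = 7 - 3*√(3 + 2)*5 = 7 - 3*√5*5 = 7 - 15*√5 ≈ -26.541)
m(a, S) = 14/3 (m(a, S) = (⅑)*42 = 14/3)
T = 7675/4333 (T = -15350*(-1/8666) = 7675/4333 ≈ 1.7713)
1/(((T + I(62)) + m(103, c)) - 57060) = 1/(((7675/4333 + (181 - 1*62)) + 14/3) - 57060) = 1/(((7675/4333 + (181 - 62)) + 14/3) - 57060) = 1/(((7675/4333 + 119) + 14/3) - 57060) = 1/((523302/4333 + 14/3) - 57060) = 1/(1630568/12999 - 57060) = 1/(-740092372/12999) = -12999/740092372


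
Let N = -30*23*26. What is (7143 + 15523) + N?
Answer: 4726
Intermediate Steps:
N = -17940 (N = -690*26 = -17940)
(7143 + 15523) + N = (7143 + 15523) - 17940 = 22666 - 17940 = 4726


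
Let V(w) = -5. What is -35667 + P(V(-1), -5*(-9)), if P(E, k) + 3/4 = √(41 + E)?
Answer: -142647/4 ≈ -35662.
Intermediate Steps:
P(E, k) = -¾ + √(41 + E)
-35667 + P(V(-1), -5*(-9)) = -35667 + (-¾ + √(41 - 5)) = -35667 + (-¾ + √36) = -35667 + (-¾ + 6) = -35667 + 21/4 = -142647/4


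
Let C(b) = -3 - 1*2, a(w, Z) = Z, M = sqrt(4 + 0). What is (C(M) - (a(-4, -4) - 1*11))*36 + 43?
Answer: 403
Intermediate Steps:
M = 2 (M = sqrt(4) = 2)
C(b) = -5 (C(b) = -3 - 2 = -5)
(C(M) - (a(-4, -4) - 1*11))*36 + 43 = (-5 - (-4 - 1*11))*36 + 43 = (-5 - (-4 - 11))*36 + 43 = (-5 - 1*(-15))*36 + 43 = (-5 + 15)*36 + 43 = 10*36 + 43 = 360 + 43 = 403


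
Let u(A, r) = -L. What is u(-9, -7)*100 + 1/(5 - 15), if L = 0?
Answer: -⅒ ≈ -0.10000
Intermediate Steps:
u(A, r) = 0 (u(A, r) = -1*0 = 0)
u(-9, -7)*100 + 1/(5 - 15) = 0*100 + 1/(5 - 15) = 0 + 1/(-10) = 0 - ⅒ = -⅒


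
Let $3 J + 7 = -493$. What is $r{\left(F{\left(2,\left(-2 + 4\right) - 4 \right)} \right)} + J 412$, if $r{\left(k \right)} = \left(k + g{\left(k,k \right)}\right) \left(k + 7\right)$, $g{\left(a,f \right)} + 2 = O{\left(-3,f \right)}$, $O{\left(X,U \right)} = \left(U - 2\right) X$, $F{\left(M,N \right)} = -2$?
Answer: $- \frac{205880}{3} \approx -68627.0$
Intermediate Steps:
$J = - \frac{500}{3}$ ($J = - \frac{7}{3} + \frac{1}{3} \left(-493\right) = - \frac{7}{3} - \frac{493}{3} = - \frac{500}{3} \approx -166.67$)
$O{\left(X,U \right)} = X \left(-2 + U\right)$ ($O{\left(X,U \right)} = \left(-2 + U\right) X = X \left(-2 + U\right)$)
$g{\left(a,f \right)} = 4 - 3 f$ ($g{\left(a,f \right)} = -2 - 3 \left(-2 + f\right) = -2 - \left(-6 + 3 f\right) = 4 - 3 f$)
$r{\left(k \right)} = \left(4 - 2 k\right) \left(7 + k\right)$ ($r{\left(k \right)} = \left(k - \left(-4 + 3 k\right)\right) \left(k + 7\right) = \left(4 - 2 k\right) \left(7 + k\right)$)
$r{\left(F{\left(2,\left(-2 + 4\right) - 4 \right)} \right)} + J 412 = \left(28 - -20 - 2 \left(-2\right)^{2}\right) - \frac{206000}{3} = \left(28 + 20 - 8\right) - \frac{206000}{3} = 40 - \frac{206000}{3} = - \frac{205880}{3}$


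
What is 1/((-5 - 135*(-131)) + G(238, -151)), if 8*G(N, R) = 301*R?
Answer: 8/95989 ≈ 8.3343e-5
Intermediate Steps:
G(N, R) = 301*R/8 (G(N, R) = (301*R)/8 = 301*R/8)
1/((-5 - 135*(-131)) + G(238, -151)) = 1/((-5 - 135*(-131)) + (301/8)*(-151)) = 1/((-5 + 17685) - 45451/8) = 1/(17680 - 45451/8) = 1/(95989/8) = 8/95989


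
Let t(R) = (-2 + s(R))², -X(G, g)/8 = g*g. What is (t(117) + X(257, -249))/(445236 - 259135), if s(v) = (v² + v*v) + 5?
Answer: 749223153/186101 ≈ 4025.9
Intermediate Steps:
s(v) = 5 + 2*v² (s(v) = (v² + v²) + 5 = 2*v² + 5 = 5 + 2*v²)
X(G, g) = -8*g² (X(G, g) = -8*g*g = -8*g²)
t(R) = (3 + 2*R²)² (t(R) = (-2 + (5 + 2*R²))² = (3 + 2*R²)²)
(t(117) + X(257, -249))/(445236 - 259135) = ((3 + 2*117²)² - 8*(-249)²)/(445236 - 259135) = ((3 + 2*13689)² - 8*62001)/186101 = ((3 + 27378)² - 496008)*(1/186101) = (27381² - 496008)*(1/186101) = (749719161 - 496008)*(1/186101) = 749223153*(1/186101) = 749223153/186101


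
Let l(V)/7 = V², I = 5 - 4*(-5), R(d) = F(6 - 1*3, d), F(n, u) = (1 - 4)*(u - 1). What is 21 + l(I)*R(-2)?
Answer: 39396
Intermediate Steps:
F(n, u) = 3 - 3*u (F(n, u) = -3*(-1 + u) = 3 - 3*u)
R(d) = 3 - 3*d
I = 25 (I = 5 + 20 = 25)
l(V) = 7*V²
21 + l(I)*R(-2) = 21 + (7*25²)*(3 - 3*(-2)) = 21 + (7*625)*(3 + 6) = 21 + 4375*9 = 21 + 39375 = 39396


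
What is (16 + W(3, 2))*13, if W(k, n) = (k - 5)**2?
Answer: 260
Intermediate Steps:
W(k, n) = (-5 + k)**2
(16 + W(3, 2))*13 = (16 + (-5 + 3)**2)*13 = (16 + (-2)**2)*13 = (16 + 4)*13 = 20*13 = 260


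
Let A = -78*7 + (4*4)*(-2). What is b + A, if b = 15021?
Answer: 14443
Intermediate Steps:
A = -578 (A = -546 + 16*(-2) = -546 - 32 = -578)
b + A = 15021 - 578 = 14443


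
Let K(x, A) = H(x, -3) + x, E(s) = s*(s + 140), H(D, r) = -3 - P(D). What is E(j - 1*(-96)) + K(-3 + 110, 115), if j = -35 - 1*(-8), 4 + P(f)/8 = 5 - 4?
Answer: 14549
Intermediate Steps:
P(f) = -24 (P(f) = -32 + 8*(5 - 4) = -32 + 8*1 = -32 + 8 = -24)
j = -27 (j = -35 + 8 = -27)
H(D, r) = 21 (H(D, r) = -3 - 1*(-24) = -3 + 24 = 21)
E(s) = s*(140 + s)
K(x, A) = 21 + x
E(j - 1*(-96)) + K(-3 + 110, 115) = (-27 - 1*(-96))*(140 + (-27 - 1*(-96))) + (21 + (-3 + 110)) = (-27 + 96)*(140 + (-27 + 96)) + (21 + 107) = 69*(140 + 69) + 128 = 69*209 + 128 = 14421 + 128 = 14549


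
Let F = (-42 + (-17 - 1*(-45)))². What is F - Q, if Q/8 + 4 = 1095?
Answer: -8532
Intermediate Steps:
Q = 8728 (Q = -32 + 8*1095 = -32 + 8760 = 8728)
F = 196 (F = (-42 + (-17 + 45))² = (-42 + 28)² = (-14)² = 196)
F - Q = 196 - 1*8728 = 196 - 8728 = -8532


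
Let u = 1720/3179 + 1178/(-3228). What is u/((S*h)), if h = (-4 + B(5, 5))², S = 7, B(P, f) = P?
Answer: 903649/35916342 ≈ 0.025160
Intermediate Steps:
u = 903649/5130906 (u = 1720*(1/3179) + 1178*(-1/3228) = 1720/3179 - 589/1614 = 903649/5130906 ≈ 0.17612)
h = 1 (h = (-4 + 5)² = 1² = 1)
u/((S*h)) = 903649/(5130906*((7*1))) = (903649/5130906)/7 = (903649/5130906)*(⅐) = 903649/35916342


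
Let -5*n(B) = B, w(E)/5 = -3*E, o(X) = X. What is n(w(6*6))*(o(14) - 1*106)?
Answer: -9936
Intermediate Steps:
w(E) = -15*E (w(E) = 5*(-3*E) = -15*E)
n(B) = -B/5
n(w(6*6))*(o(14) - 1*106) = (-(-3)*6*6)*(14 - 1*106) = (-(-3)*36)*(14 - 106) = -⅕*(-540)*(-92) = 108*(-92) = -9936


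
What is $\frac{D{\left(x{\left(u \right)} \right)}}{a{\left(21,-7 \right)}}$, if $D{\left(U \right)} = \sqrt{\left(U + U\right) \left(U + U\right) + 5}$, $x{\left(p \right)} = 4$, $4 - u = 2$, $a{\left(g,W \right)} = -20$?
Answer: $- \frac{\sqrt{69}}{20} \approx -0.41533$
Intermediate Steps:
$u = 2$ ($u = 4 - 2 = 2$)
$D{\left(U \right)} = \sqrt{5 + 4 U^{2}}$ ($D{\left(U \right)} = \sqrt{2 U 2 U + 5} = \sqrt{4 U^{2} + 5} = \sqrt{5 + 4 U^{2}}$)
$\frac{D{\left(x{\left(u \right)} \right)}}{a{\left(21,-7 \right)}} = \frac{\sqrt{5 + 4 \cdot 4^{2}}}{-20} = \sqrt{5 + 4 \cdot 16} \left(- \frac{1}{20}\right) = \sqrt{5 + 64} \left(- \frac{1}{20}\right) = \sqrt{69} \left(- \frac{1}{20}\right) = - \frac{\sqrt{69}}{20}$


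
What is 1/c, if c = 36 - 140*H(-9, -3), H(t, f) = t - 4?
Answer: 1/1856 ≈ 0.00053879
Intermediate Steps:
H(t, f) = -4 + t
c = 1856 (c = 36 - 140*(-4 - 9) = 36 - 140*(-13) = 36 + 1820 = 1856)
1/c = 1/1856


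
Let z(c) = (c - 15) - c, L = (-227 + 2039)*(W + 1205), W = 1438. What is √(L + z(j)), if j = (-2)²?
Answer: √4789101 ≈ 2188.4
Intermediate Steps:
L = 4789116 (L = (-227 + 2039)*(1438 + 1205) = 1812*2643 = 4789116)
j = 4
z(c) = -15 (z(c) = (-15 + c) - c = -15)
√(L + z(j)) = √(4789116 - 15) = √4789101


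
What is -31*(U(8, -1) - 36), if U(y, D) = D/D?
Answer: 1085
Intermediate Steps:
U(y, D) = 1
-31*(U(8, -1) - 36) = -31*(1 - 36) = -31*(-35) = 1085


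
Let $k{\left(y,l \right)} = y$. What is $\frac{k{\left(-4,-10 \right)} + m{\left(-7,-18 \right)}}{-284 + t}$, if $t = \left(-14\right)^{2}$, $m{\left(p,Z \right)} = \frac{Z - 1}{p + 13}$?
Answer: $\frac{43}{528} \approx 0.081439$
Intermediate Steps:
$m{\left(p,Z \right)} = \frac{-1 + Z}{13 + p}$
$t = 196$
$\frac{k{\left(-4,-10 \right)} + m{\left(-7,-18 \right)}}{-284 + t} = \frac{-4 + \frac{-1 - 18}{13 - 7}}{-284 + 196} = \frac{-4 + \frac{1}{6} \left(-19\right)}{-88} = \left(-4 + \frac{1}{6} \left(-19\right)\right) \left(- \frac{1}{88}\right) = \left(-4 - \frac{19}{6}\right) \left(- \frac{1}{88}\right) = \left(- \frac{43}{6}\right) \left(- \frac{1}{88}\right) = \frac{43}{528}$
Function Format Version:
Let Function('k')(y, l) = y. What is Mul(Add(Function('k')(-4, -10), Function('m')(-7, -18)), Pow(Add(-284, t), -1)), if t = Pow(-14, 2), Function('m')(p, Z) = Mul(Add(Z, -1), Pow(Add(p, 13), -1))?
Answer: Rational(43, 528) ≈ 0.081439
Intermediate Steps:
Function('m')(p, Z) = Mul(Pow(Add(13, p), -1), Add(-1, Z)) (Function('m')(p, Z) = Mul(Add(-1, Z), Pow(Add(13, p), -1)) = Mul(Pow(Add(13, p), -1), Add(-1, Z)))
t = 196
Mul(Add(Function('k')(-4, -10), Function('m')(-7, -18)), Pow(Add(-284, t), -1)) = Mul(Add(-4, Mul(Pow(Add(13, -7), -1), Add(-1, -18))), Pow(Add(-284, 196), -1)) = Mul(Add(-4, Mul(Pow(6, -1), -19)), Pow(-88, -1)) = Mul(Add(-4, Mul(Rational(1, 6), -19)), Rational(-1, 88)) = Mul(Add(-4, Rational(-19, 6)), Rational(-1, 88)) = Mul(Rational(-43, 6), Rational(-1, 88)) = Rational(43, 528)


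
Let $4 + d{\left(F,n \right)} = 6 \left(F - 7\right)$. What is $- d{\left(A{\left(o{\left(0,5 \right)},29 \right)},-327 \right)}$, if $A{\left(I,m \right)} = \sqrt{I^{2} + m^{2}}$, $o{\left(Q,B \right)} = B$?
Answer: $46 - 6 \sqrt{866} \approx -130.57$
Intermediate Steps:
$d{\left(F,n \right)} = -46 + 6 F$ ($d{\left(F,n \right)} = -4 + 6 \left(F - 7\right) = -4 + 6 \left(-7 + F\right) = -4 + \left(-42 + 6 F\right) = -46 + 6 F$)
$- d{\left(A{\left(o{\left(0,5 \right)},29 \right)},-327 \right)} = - (-46 + 6 \sqrt{5^{2} + 29^{2}}) = - (-46 + 6 \sqrt{25 + 841}) = - (-46 + 6 \sqrt{866}) = 46 - 6 \sqrt{866}$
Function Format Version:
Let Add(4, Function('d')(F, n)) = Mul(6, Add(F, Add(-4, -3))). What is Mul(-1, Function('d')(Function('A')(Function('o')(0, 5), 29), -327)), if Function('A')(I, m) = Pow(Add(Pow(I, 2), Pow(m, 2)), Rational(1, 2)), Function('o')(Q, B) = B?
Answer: Add(46, Mul(-6, Pow(866, Rational(1, 2)))) ≈ -130.57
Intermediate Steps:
Function('d')(F, n) = Add(-46, Mul(6, F)) (Function('d')(F, n) = Add(-4, Mul(6, Add(F, Add(-4, -3)))) = Add(-4, Mul(6, Add(F, -7))) = Add(-4, Mul(6, Add(-7, F))) = Add(-4, Add(-42, Mul(6, F))) = Add(-46, Mul(6, F)))
Mul(-1, Function('d')(Function('A')(Function('o')(0, 5), 29), -327)) = Mul(-1, Add(-46, Mul(6, Pow(Add(Pow(5, 2), Pow(29, 2)), Rational(1, 2))))) = Mul(-1, Add(-46, Mul(6, Pow(Add(25, 841), Rational(1, 2))))) = Mul(-1, Add(-46, Mul(6, Pow(866, Rational(1, 2))))) = Add(46, Mul(-6, Pow(866, Rational(1, 2))))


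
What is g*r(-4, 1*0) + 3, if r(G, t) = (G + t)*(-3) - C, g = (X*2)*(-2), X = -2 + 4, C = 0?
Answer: -93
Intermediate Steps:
X = 2
g = -8 (g = (2*2)*(-2) = 4*(-2) = -8)
r(G, t) = -3*G - 3*t (r(G, t) = (G + t)*(-3) - 1*0 = (-3*G - 3*t) + 0 = -3*G - 3*t)
g*r(-4, 1*0) + 3 = -8*(-3*(-4) - 3*0) + 3 = -8*(12 - 3*0) + 3 = -8*(12 + 0) + 3 = -8*12 + 3 = -96 + 3 = -93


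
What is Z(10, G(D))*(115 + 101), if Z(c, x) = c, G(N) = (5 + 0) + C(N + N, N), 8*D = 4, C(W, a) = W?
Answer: 2160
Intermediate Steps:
D = ½ (D = (⅛)*4 = ½ ≈ 0.50000)
G(N) = 5 + 2*N (G(N) = (5 + 0) + (N + N) = 5 + 2*N)
Z(10, G(D))*(115 + 101) = 10*(115 + 101) = 10*216 = 2160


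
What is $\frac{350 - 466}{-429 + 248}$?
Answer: $\frac{116}{181} \approx 0.64088$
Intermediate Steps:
$\frac{350 - 466}{-429 + 248} = - \frac{116}{-181} = \left(-116\right) \left(- \frac{1}{181}\right) = \frac{116}{181}$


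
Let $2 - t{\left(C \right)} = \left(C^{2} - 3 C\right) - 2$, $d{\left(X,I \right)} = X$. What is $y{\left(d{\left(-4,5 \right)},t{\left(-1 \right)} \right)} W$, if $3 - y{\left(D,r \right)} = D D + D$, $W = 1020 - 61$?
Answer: $-8631$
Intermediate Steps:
$t{\left(C \right)} = 4 - C^{2} + 3 C$ ($t{\left(C \right)} = 2 - \left(\left(C^{2} - 3 C\right) - 2\right) = 2 - \left(-2 + C^{2} - 3 C\right) = 2 + \left(2 - C^{2} + 3 C\right) = 4 - C^{2} + 3 C$)
$W = 959$ ($W = 1020 - 61 = 959$)
$y{\left(D,r \right)} = 3 - D - D^{2}$ ($y{\left(D,r \right)} = 3 - \left(D D + D\right) = 3 - \left(D^{2} + D\right) = 3 - \left(D + D^{2}\right) = 3 - D - D^{2}$)
$y{\left(d{\left(-4,5 \right)},t{\left(-1 \right)} \right)} W = \left(3 - -4 - \left(-4\right)^{2}\right) 959 = \left(3 + 4 - 16\right) 959 = \left(-9\right) 959 = -8631$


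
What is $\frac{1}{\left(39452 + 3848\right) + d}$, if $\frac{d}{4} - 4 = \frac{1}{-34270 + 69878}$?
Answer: $\frac{8902}{385599033} \approx 2.3086 \cdot 10^{-5}$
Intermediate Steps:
$d = \frac{142433}{8902}$ ($d = 16 + \frac{4}{-34270 + 69878} = 16 + \frac{4}{35608} = 16 + 4 \cdot \frac{1}{35608} = 16 + \frac{1}{8902} = \frac{142433}{8902} \approx 16.0$)
$\frac{1}{\left(39452 + 3848\right) + d} = \frac{1}{\left(39452 + 3848\right) + \frac{142433}{8902}} = \frac{1}{43300 + \frac{142433}{8902}} = \frac{1}{\frac{385599033}{8902}} = \frac{8902}{385599033}$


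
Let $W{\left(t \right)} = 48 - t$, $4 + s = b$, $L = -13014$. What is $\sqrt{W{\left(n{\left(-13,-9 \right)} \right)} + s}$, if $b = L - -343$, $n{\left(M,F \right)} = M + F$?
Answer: $i \sqrt{12605} \approx 112.27 i$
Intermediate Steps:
$n{\left(M,F \right)} = F + M$
$b = -12671$ ($b = -13014 - -343 = -13014 + 343 = -12671$)
$s = -12675$ ($s = -4 - 12671 = -12675$)
$\sqrt{W{\left(n{\left(-13,-9 \right)} \right)} + s} = \sqrt{\left(48 - \left(-9 - 13\right)\right) - 12675} = \sqrt{\left(48 - -22\right) - 12675} = \sqrt{\left(48 + 22\right) - 12675} = \sqrt{70 - 12675} = \sqrt{-12605} = i \sqrt{12605}$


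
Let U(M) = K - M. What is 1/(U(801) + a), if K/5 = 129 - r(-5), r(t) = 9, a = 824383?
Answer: 1/824182 ≈ 1.2133e-6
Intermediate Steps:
K = 600 (K = 5*(129 - 1*9) = 5*(129 - 9) = 5*120 = 600)
U(M) = 600 - M
1/(U(801) + a) = 1/((600 - 1*801) + 824383) = 1/((600 - 801) + 824383) = 1/(-201 + 824383) = 1/824182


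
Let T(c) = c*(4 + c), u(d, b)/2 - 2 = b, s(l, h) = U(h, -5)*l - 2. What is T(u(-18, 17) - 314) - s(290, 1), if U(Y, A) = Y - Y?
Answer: 75074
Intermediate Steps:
U(Y, A) = 0
s(l, h) = -2 (s(l, h) = 0*l - 2 = 0 - 2 = -2)
u(d, b) = 4 + 2*b
T(u(-18, 17) - 314) - s(290, 1) = ((4 + 2*17) - 314)*(4 + ((4 + 2*17) - 314)) - 1*(-2) = ((4 + 34) - 314)*(4 + ((4 + 34) - 314)) + 2 = (38 - 314)*(4 + (38 - 314)) + 2 = -276*(4 - 276) + 2 = -276*(-272) + 2 = 75072 + 2 = 75074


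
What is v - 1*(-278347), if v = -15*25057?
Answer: -97508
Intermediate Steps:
v = -375855
v - 1*(-278347) = -375855 - 1*(-278347) = -375855 + 278347 = -97508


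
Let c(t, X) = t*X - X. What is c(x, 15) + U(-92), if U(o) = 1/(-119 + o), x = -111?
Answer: -354481/211 ≈ -1680.0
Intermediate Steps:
c(t, X) = -X + X*t (c(t, X) = X*t - X = -X + X*t)
c(x, 15) + U(-92) = 15*(-1 - 111) + 1/(-119 - 92) = 15*(-112) + 1/(-211) = -1680 - 1/211 = -354481/211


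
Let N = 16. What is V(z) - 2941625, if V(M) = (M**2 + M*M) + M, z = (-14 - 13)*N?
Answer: -2568809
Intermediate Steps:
z = -432 (z = (-14 - 13)*16 = -27*16 = -432)
V(M) = M + 2*M**2 (V(M) = (M**2 + M**2) + M = 2*M**2 + M = M + 2*M**2)
V(z) - 2941625 = -432*(1 + 2*(-432)) - 2941625 = -432*(1 - 864) - 2941625 = -432*(-863) - 2941625 = 372816 - 2941625 = -2568809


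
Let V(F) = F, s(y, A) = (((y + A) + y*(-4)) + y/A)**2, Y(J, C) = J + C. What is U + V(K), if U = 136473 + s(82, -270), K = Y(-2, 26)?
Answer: 7345887226/18225 ≈ 4.0307e+5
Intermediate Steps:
Y(J, C) = C + J
K = 24 (K = 26 - 2 = 24)
s(y, A) = (A - 3*y + y/A)**2 (s(y, A) = (((A + y) - 4*y) + y/A)**2 = ((A - 3*y) + y/A)**2 = (A - 3*y + y/A)**2)
U = 7345449826/18225 (U = 136473 + (82 + (-270)**2 - 3*(-270)*82)**2/(-270)**2 = 136473 + (82 + 72900 + 66420)**2/72900 = 136473 + (1/72900)*139402**2 = 136473 + (1/72900)*19432917604 = 136473 + 4858229401/18225 = 7345449826/18225 ≈ 4.0304e+5)
U + V(K) = 7345449826/18225 + 24 = 7345887226/18225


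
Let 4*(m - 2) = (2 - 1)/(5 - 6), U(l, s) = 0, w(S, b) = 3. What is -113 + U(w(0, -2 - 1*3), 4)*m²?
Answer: -113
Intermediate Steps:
m = 7/4 (m = 2 + ((2 - 1)/(5 - 6))/4 = 2 + (1/(-1))/4 = 2 + (1*(-1))/4 = 2 + (¼)*(-1) = 2 - ¼ = 7/4 ≈ 1.7500)
-113 + U(w(0, -2 - 1*3), 4)*m² = -113 + 0*(7/4)² = -113 + 0*(49/16) = -113 + 0 = -113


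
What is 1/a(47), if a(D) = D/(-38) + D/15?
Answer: 570/1081 ≈ 0.52729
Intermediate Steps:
a(D) = 23*D/570 (a(D) = D*(-1/38) + D*(1/15) = -D/38 + D/15 = 23*D/570)
1/a(47) = 1/((23/570)*47) = 1/(1081/570) = 570/1081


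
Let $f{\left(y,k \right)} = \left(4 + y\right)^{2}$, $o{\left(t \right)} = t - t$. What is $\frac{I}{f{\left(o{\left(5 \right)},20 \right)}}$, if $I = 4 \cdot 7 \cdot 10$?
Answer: $\frac{35}{2} \approx 17.5$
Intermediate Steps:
$o{\left(t \right)} = 0$
$I = 280$ ($I = 28 \cdot 10 = 280$)
$\frac{I}{f{\left(o{\left(5 \right)},20 \right)}} = \frac{280}{\left(4 + 0\right)^{2}} = \frac{280}{4^{2}} = \frac{280}{16} = 280 \cdot \frac{1}{16} = \frac{35}{2}$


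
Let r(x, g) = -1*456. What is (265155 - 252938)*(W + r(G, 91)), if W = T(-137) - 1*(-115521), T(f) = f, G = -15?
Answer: 1404075376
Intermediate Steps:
r(x, g) = -456
W = 115384 (W = -137 - 1*(-115521) = -137 + 115521 = 115384)
(265155 - 252938)*(W + r(G, 91)) = (265155 - 252938)*(115384 - 456) = 12217*114928 = 1404075376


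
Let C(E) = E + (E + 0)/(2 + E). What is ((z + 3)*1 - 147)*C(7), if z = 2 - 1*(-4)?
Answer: -3220/3 ≈ -1073.3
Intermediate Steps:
z = 6 (z = 2 + 4 = 6)
C(E) = E + E/(2 + E)
((z + 3)*1 - 147)*C(7) = ((6 + 3)*1 - 147)*(7*(3 + 7)/(2 + 7)) = (9*1 - 147)*(7*10/9) = (9 - 147)*(7*(⅑)*10) = -138*70/9 = -3220/3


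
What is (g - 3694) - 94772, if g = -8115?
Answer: -106581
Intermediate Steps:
(g - 3694) - 94772 = (-8115 - 3694) - 94772 = -11809 - 94772 = -106581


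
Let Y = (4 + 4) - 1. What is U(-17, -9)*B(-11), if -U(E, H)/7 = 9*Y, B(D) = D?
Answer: 4851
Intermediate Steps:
Y = 7 (Y = 8 - 1 = 7)
U(E, H) = -441 (U(E, H) = -63*7 = -7*63 = -441)
U(-17, -9)*B(-11) = -441*(-11) = 4851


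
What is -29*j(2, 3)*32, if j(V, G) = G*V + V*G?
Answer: -11136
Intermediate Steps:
j(V, G) = 2*G*V (j(V, G) = G*V + G*V = 2*G*V)
-29*j(2, 3)*32 = -58*3*2*32 = -29*12*32 = -348*32 = -11136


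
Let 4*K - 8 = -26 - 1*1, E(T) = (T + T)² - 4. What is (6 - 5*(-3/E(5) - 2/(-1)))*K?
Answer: 2337/128 ≈ 18.258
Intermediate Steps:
E(T) = -4 + 4*T² (E(T) = (2*T)² - 4 = 4*T² - 4 = -4 + 4*T²)
K = -19/4 (K = 2 + (-26 - 1*1)/4 = 2 + (-26 - 1)/4 = 2 + (¼)*(-27) = 2 - 27/4 = -19/4 ≈ -4.7500)
(6 - 5*(-3/E(5) - 2/(-1)))*K = (6 - 5*(-3/(-4 + 4*5²) - 2/(-1)))*(-19/4) = (6 - 5*(-3/(-4 + 4*25) - 2*(-1)))*(-19/4) = (6 - 5*(-3/(-4 + 100) + 2))*(-19/4) = (6 - 5*(-3/96 + 2))*(-19/4) = (6 - 5*(-3*1/96 + 2))*(-19/4) = (6 - 5*(-1/32 + 2))*(-19/4) = (6 - 5*63/32)*(-19/4) = (6 - 315/32)*(-19/4) = -123/32*(-19/4) = 2337/128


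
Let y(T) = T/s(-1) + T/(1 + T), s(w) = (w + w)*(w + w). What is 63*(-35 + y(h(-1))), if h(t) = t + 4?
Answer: -4221/2 ≈ -2110.5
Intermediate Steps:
h(t) = 4 + t
s(w) = 4*w² (s(w) = (2*w)*(2*w) = 4*w²)
y(T) = T/4 + T/(1 + T) (y(T) = T/((4*(-1)²)) + T/(1 + T) = T/((4*1)) + T/(1 + T) = T/4 + T/(1 + T))
63*(-35 + y(h(-1))) = 63*(-35 + (4 - 1)*(5 + (4 - 1))/(4*(1 + (4 - 1)))) = 63*(-35 + (¼)*3*(5 + 3)/(1 + 3)) = 63*(-35 + (¼)*3*8/4) = 63*(-35 + (¼)*3*(¼)*8) = 63*(-35 + 3/2) = 63*(-67/2) = -4221/2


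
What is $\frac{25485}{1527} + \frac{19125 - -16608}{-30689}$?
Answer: $\frac{242514958}{15620701} \approx 15.525$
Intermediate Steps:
$\frac{25485}{1527} + \frac{19125 - -16608}{-30689} = 25485 \cdot \frac{1}{1527} + \left(19125 + 16608\right) \left(- \frac{1}{30689}\right) = \frac{8495}{509} + 35733 \left(- \frac{1}{30689}\right) = \frac{8495}{509} - \frac{35733}{30689} = \frac{242514958}{15620701}$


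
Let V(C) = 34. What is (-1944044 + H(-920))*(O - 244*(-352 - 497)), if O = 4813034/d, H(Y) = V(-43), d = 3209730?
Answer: -129261043113322514/320973 ≈ -4.0272e+11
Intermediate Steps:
H(Y) = 34
O = 2406517/1604865 (O = 4813034/3209730 = 4813034*(1/3209730) = 2406517/1604865 ≈ 1.4995)
(-1944044 + H(-920))*(O - 244*(-352 - 497)) = (-1944044 + 34)*(2406517/1604865 - 244*(-352 - 497)) = -1944010*(2406517/1604865 - 244*(-849)) = -1944010*(2406517/1604865 + 207156) = -1944010*332459820457/1604865 = -129261043113322514/320973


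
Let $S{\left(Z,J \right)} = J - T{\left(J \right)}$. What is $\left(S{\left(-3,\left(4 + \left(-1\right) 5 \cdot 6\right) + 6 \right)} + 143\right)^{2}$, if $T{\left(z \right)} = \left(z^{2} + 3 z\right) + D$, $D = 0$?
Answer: $47089$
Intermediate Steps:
$T{\left(z \right)} = z^{2} + 3 z$ ($T{\left(z \right)} = \left(z^{2} + 3 z\right) + 0 = z^{2} + 3 z$)
$S{\left(Z,J \right)} = J - J \left(3 + J\right)$
$\left(S{\left(-3,\left(4 + \left(-1\right) 5 \cdot 6\right) + 6 \right)} + 143\right)^{2} = \left(\left(\left(4 + \left(-1\right) 5 \cdot 6\right) + 6\right) \left(-2 - \left(\left(4 + \left(-1\right) 5 \cdot 6\right) + 6\right)\right) + 143\right)^{2} = \left(\left(\left(4 - 30\right) + 6\right) \left(-2 - \left(\left(4 - 30\right) + 6\right)\right) + 143\right)^{2} = \left(\left(-26 + 6\right) \left(-2 - \left(-26 + 6\right)\right) + 143\right)^{2} = \left(- 20 \left(-2 - -20\right) + 143\right)^{2} = \left(- 20 \left(-2 + 20\right) + 143\right)^{2} = \left(\left(-20\right) 18 + 143\right)^{2} = \left(-360 + 143\right)^{2} = \left(-217\right)^{2} = 47089$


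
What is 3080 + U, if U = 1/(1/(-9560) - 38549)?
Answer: 1135067588720/368528441 ≈ 3080.0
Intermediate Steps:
U = -9560/368528441 (U = 1/(-1/9560 - 38549) = 1/(-368528441/9560) = -9560/368528441 ≈ -2.5941e-5)
3080 + U = 3080 - 9560/368528441 = 1135067588720/368528441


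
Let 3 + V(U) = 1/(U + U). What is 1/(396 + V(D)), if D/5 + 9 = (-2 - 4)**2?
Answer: 270/106111 ≈ 0.0025445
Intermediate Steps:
D = 135 (D = -45 + 5*(-2 - 4)**2 = -45 + 5*(-6)**2 = -45 + 5*36 = -45 + 180 = 135)
V(U) = -3 + 1/(2*U) (V(U) = -3 + 1/(U + U) = -3 + 1/(2*U))
1/(396 + V(D)) = 1/(396 + (-3 + (1/2)/135)) = 1/(396 + (-3 + (1/2)*(1/135))) = 1/(396 + (-3 + 1/270)) = 1/(396 - 809/270) = 1/(106111/270) = 270/106111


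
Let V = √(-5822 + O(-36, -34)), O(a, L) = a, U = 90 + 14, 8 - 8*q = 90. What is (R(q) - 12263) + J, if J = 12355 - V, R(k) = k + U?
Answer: 743/4 - I*√5858 ≈ 185.75 - 76.538*I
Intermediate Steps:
q = -41/4 (q = 1 - ⅛*90 = 1 - 45/4 = -41/4 ≈ -10.250)
U = 104
V = I*√5858 (V = √(-5822 - 36) = √(-5858) = I*√5858 ≈ 76.538*I)
R(k) = 104 + k (R(k) = k + 104 = 104 + k)
J = 12355 - I*√5858 ≈ 12355.0 - 76.538*I
(R(q) - 12263) + J = ((104 - 41/4) - 12263) + (12355 - I*√5858) = (375/4 - 12263) + (12355 - I*√5858) = -48677/4 + (12355 - I*√5858) = 743/4 - I*√5858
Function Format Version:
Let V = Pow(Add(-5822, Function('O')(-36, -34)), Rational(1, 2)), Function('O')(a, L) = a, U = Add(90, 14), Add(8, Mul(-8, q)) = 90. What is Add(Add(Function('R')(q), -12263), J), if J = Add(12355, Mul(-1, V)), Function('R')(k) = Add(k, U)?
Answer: Add(Rational(743, 4), Mul(-1, I, Pow(5858, Rational(1, 2)))) ≈ Add(185.75, Mul(-76.538, I))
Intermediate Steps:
q = Rational(-41, 4) (q = Add(1, Mul(Rational(-1, 8), 90)) = Add(1, Rational(-45, 4)) = Rational(-41, 4) ≈ -10.250)
U = 104
V = Mul(I, Pow(5858, Rational(1, 2))) (V = Pow(Add(-5822, -36), Rational(1, 2)) = Pow(-5858, Rational(1, 2)) = Mul(I, Pow(5858, Rational(1, 2))) ≈ Mul(76.538, I))
Function('R')(k) = Add(104, k) (Function('R')(k) = Add(k, 104) = Add(104, k))
J = Add(12355, Mul(-1, I, Pow(5858, Rational(1, 2)))) (J = Add(12355, Mul(-1, Mul(I, Pow(5858, Rational(1, 2))))) = Add(12355, Mul(-1, I, Pow(5858, Rational(1, 2)))) ≈ Add(12355., Mul(-76.538, I)))
Add(Add(Function('R')(q), -12263), J) = Add(Add(Add(104, Rational(-41, 4)), -12263), Add(12355, Mul(-1, I, Pow(5858, Rational(1, 2))))) = Add(Add(Rational(375, 4), -12263), Add(12355, Mul(-1, I, Pow(5858, Rational(1, 2))))) = Add(Rational(-48677, 4), Add(12355, Mul(-1, I, Pow(5858, Rational(1, 2))))) = Add(Rational(743, 4), Mul(-1, I, Pow(5858, Rational(1, 2))))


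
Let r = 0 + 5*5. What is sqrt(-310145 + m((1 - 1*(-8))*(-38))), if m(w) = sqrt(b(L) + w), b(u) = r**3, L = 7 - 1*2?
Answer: sqrt(-310145 + sqrt(15283)) ≈ 556.8*I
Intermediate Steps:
r = 25 (r = 0 + 25 = 25)
L = 5 (L = 7 - 2 = 5)
b(u) = 15625 (b(u) = 25**3 = 15625)
m(w) = sqrt(15625 + w)
sqrt(-310145 + m((1 - 1*(-8))*(-38))) = sqrt(-310145 + sqrt(15625 + (1 - 1*(-8))*(-38))) = sqrt(-310145 + sqrt(15625 + (1 + 8)*(-38))) = sqrt(-310145 + sqrt(15625 + 9*(-38))) = sqrt(-310145 + sqrt(15625 - 342)) = sqrt(-310145 + sqrt(15283))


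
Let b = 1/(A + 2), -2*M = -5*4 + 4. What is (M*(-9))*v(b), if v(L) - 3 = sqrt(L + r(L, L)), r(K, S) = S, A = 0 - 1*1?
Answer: -216 - 72*sqrt(2) ≈ -317.82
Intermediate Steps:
A = -1 (A = 0 - 1 = -1)
M = 8 (M = -(-5*4 + 4)/2 = -(-20 + 4)/2 = -1/2*(-16) = 8)
b = 1 (b = 1/(-1 + 2) = 1/1 = 1)
v(L) = 3 + sqrt(2)*sqrt(L) (v(L) = 3 + sqrt(L + L) = 3 + sqrt(2*L) = 3 + sqrt(2)*sqrt(L))
(M*(-9))*v(b) = (8*(-9))*(3 + sqrt(2)*sqrt(1)) = -72*(3 + sqrt(2)*1) = -72*(3 + sqrt(2)) = -216 - 72*sqrt(2)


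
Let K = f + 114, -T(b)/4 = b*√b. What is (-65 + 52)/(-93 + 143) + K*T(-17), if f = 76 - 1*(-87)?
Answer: -13/50 + 18836*I*√17 ≈ -0.26 + 77663.0*I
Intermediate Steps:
f = 163 (f = 76 + 87 = 163)
T(b) = -4*b^(3/2) (T(b) = -4*b*√b = -4*b^(3/2))
K = 277 (K = 163 + 114 = 277)
(-65 + 52)/(-93 + 143) + K*T(-17) = (-65 + 52)/(-93 + 143) + 277*(-(-68)*I*√17) = -13/50 + 277*(-(-68)*I*√17) = -13*1/50 + 277*(68*I*√17) = -13/50 + 18836*I*√17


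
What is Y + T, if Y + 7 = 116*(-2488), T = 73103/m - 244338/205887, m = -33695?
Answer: -667416717254082/2312454155 ≈ -2.8862e+5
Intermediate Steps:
T = -7761308757/2312454155 (T = 73103/(-33695) - 244338/205887 = 73103*(-1/33695) - 244338*1/205887 = -73103/33695 - 81446/68629 = -7761308757/2312454155 ≈ -3.3563)
Y = -288615 (Y = -7 + 116*(-2488) = -7 - 288608 = -288615)
Y + T = -288615 - 7761308757/2312454155 = -667416717254082/2312454155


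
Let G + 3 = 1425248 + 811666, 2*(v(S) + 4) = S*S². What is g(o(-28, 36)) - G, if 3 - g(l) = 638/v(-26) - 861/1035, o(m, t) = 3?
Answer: -3392538039253/1516620 ≈ -2.2369e+6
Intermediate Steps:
v(S) = -4 + S³/2 (v(S) = -4 + (S*S²)/2 = -4 + S³/2)
G = 2236911 (G = -3 + (1425248 + 811666) = -3 + 2236914 = 2236911)
g(l) = 5921567/1516620 (g(l) = 3 - (638/(-4 + (½)*(-26)³) - 861/1035) = 3 - (638/(-4 + (½)*(-17576)) - 861*1/1035) = 3 - (638/(-4 - 8788) - 287/345) = 3 - (638/(-8792) - 287/345) = 3 - (638*(-1/8792) - 287/345) = 3 - (-319/4396 - 287/345) = 3 - 1*(-1371707/1516620) = 3 + 1371707/1516620 = 5921567/1516620)
g(o(-28, 36)) - G = 5921567/1516620 - 1*2236911 = 5921567/1516620 - 2236911 = -3392538039253/1516620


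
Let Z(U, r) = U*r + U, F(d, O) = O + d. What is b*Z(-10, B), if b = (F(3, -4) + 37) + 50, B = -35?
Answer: 29240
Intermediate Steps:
Z(U, r) = U + U*r
b = 86 (b = ((-4 + 3) + 37) + 50 = (-1 + 37) + 50 = 36 + 50 = 86)
b*Z(-10, B) = 86*(-10*(1 - 35)) = 86*(-10*(-34)) = 86*340 = 29240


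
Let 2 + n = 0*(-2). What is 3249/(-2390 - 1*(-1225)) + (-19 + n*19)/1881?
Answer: -108382/38445 ≈ -2.8191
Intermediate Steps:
n = -2 (n = -2 + 0*(-2) = -2 + 0 = -2)
3249/(-2390 - 1*(-1225)) + (-19 + n*19)/1881 = 3249/(-2390 - 1*(-1225)) + (-19 - 2*19)/1881 = 3249/(-2390 + 1225) + (-19 - 38)*(1/1881) = 3249/(-1165) - 57*1/1881 = 3249*(-1/1165) - 1/33 = -3249/1165 - 1/33 = -108382/38445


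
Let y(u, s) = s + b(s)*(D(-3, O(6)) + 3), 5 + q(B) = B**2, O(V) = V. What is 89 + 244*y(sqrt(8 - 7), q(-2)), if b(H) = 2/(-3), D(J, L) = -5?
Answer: 511/3 ≈ 170.33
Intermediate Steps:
q(B) = -5 + B**2
b(H) = -2/3 (b(H) = 2*(-1/3) = -2/3)
y(u, s) = 4/3 + s (y(u, s) = s - 2*(-5 + 3)/3 = s - 2/3*(-2) = s + 4/3 = 4/3 + s)
89 + 244*y(sqrt(8 - 7), q(-2)) = 89 + 244*(4/3 + (-5 + (-2)**2)) = 89 + 244*(4/3 + (-5 + 4)) = 89 + 244*(4/3 - 1) = 89 + 244*(1/3) = 89 + 244/3 = 511/3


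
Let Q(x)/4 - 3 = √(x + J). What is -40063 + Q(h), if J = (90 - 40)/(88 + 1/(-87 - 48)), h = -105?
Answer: -40051 + 4*I*√14736434055/11879 ≈ -40051.0 + 40.877*I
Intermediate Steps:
J = 6750/11879 (J = 50/(88 + 1/(-135)) = 50/(88 - 1/135) = 50/(11879/135) = 50*(135/11879) = 6750/11879 ≈ 0.56823)
Q(x) = 12 + 4*√(6750/11879 + x) (Q(x) = 12 + 4*√(x + 6750/11879) = 12 + 4*√(6750/11879 + x))
-40063 + Q(h) = -40063 + (12 + 4*√(80183250 + 141110641*(-105))/11879) = -40063 + (12 + 4*√(80183250 - 14816617305)/11879) = -40063 + (12 + 4*√(-14736434055)/11879) = -40063 + (12 + 4*(I*√14736434055)/11879) = -40063 + (12 + 4*I*√14736434055/11879) = -40051 + 4*I*√14736434055/11879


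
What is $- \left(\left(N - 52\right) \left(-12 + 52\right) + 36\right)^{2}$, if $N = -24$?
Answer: $-9024016$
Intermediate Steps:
$- \left(\left(N - 52\right) \left(-12 + 52\right) + 36\right)^{2} = - \left(\left(-24 - 52\right) \left(-12 + 52\right) + 36\right)^{2} = - \left(\left(-76\right) 40 + 36\right)^{2} = - \left(-3040 + 36\right)^{2} = - \left(-3004\right)^{2} = \left(-1\right) 9024016 = -9024016$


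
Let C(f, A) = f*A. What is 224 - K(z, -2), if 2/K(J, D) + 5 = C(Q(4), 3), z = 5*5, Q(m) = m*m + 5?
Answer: 6495/29 ≈ 223.97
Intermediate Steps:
Q(m) = 5 + m**2 (Q(m) = m**2 + 5 = 5 + m**2)
z = 25
C(f, A) = A*f
K(J, D) = 1/29 (K(J, D) = 2/(-5 + 3*(5 + 4**2)) = 2/(-5 + 3*(5 + 16)) = 2/(-5 + 3*21) = 2/(-5 + 63) = 2/58 = 2*(1/58) = 1/29)
224 - K(z, -2) = 224 - 1*1/29 = 224 - 1/29 = 6495/29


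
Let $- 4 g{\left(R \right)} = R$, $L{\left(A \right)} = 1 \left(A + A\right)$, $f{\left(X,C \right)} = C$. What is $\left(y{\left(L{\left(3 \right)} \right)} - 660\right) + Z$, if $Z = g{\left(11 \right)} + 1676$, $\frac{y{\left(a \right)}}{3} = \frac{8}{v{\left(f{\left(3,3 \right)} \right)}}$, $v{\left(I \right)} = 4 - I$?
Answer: $\frac{4149}{4} \approx 1037.3$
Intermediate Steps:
$L{\left(A \right)} = 2 A$ ($L{\left(A \right)} = 1 \cdot 2 A = 2 A$)
$g{\left(R \right)} = - \frac{R}{4}$
$y{\left(a \right)} = 24$ ($y{\left(a \right)} = 3 \frac{8}{4 - 3} = 3 \cdot \frac{8}{1} = 3 \cdot 8 \cdot 1 = 3 \cdot 8 = 24$)
$Z = \frac{6693}{4}$ ($Z = \left(- \frac{1}{4}\right) 11 + 1676 = - \frac{11}{4} + 1676 = \frac{6693}{4} \approx 1673.3$)
$\left(y{\left(L{\left(3 \right)} \right)} - 660\right) + Z = \left(24 - 660\right) + \frac{6693}{4} = -636 + \frac{6693}{4} = \frac{4149}{4}$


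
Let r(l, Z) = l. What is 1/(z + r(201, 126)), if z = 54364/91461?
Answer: 91461/18438025 ≈ 0.0049605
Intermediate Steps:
z = 54364/91461 (z = 54364*(1/91461) = 54364/91461 ≈ 0.59440)
1/(z + r(201, 126)) = 1/(54364/91461 + 201) = 1/(18438025/91461) = 91461/18438025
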